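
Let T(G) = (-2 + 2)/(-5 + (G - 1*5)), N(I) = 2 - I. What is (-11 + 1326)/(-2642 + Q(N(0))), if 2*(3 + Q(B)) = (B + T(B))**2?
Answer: -1315/2643 ≈ -0.49754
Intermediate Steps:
T(G) = 0 (T(G) = 0/(-5 + (G - 5)) = 0/(-5 + (-5 + G)) = 0/(-10 + G) = 0)
Q(B) = -3 + B**2/2 (Q(B) = -3 + (B + 0)**2/2 = -3 + B**2/2)
(-11 + 1326)/(-2642 + Q(N(0))) = (-11 + 1326)/(-2642 + (-3 + (2 - 1*0)**2/2)) = 1315/(-2642 + (-3 + (2 + 0)**2/2)) = 1315/(-2642 + (-3 + (1/2)*2**2)) = 1315/(-2642 + (-3 + (1/2)*4)) = 1315/(-2642 + (-3 + 2)) = 1315/(-2642 - 1) = 1315/(-2643) = 1315*(-1/2643) = -1315/2643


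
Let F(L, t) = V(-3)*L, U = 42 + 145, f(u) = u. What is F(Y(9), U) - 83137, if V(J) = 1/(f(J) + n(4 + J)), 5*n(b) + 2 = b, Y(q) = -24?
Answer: -166259/2 ≈ -83130.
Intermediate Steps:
n(b) = -2/5 + b/5
U = 187
V(J) = 1/(2/5 + 6*J/5) (V(J) = 1/(J + (-2/5 + (4 + J)/5)) = 1/(J + (-2/5 + (4/5 + J/5))) = 1/(J + (2/5 + J/5)) = 1/(2/5 + 6*J/5))
F(L, t) = -5*L/16 (F(L, t) = (5/(2*(1 + 3*(-3))))*L = (5/(2*(1 - 9)))*L = ((5/2)/(-8))*L = ((5/2)*(-1/8))*L = -5*L/16)
F(Y(9), U) - 83137 = -5/16*(-24) - 83137 = 15/2 - 83137 = -166259/2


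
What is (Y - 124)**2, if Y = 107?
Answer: 289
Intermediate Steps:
(Y - 124)**2 = (107 - 124)**2 = (-17)**2 = 289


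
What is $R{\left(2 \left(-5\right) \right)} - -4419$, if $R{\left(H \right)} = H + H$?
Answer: $4399$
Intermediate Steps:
$R{\left(H \right)} = 2 H$
$R{\left(2 \left(-5\right) \right)} - -4419 = 2 \cdot 2 \left(-5\right) - -4419 = 2 \left(-10\right) + 4419 = -20 + 4419 = 4399$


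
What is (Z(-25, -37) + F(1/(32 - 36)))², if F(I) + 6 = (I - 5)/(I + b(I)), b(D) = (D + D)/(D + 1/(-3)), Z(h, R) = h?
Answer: 454276/289 ≈ 1571.9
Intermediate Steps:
b(D) = 2*D/(-⅓ + D) (b(D) = (2*D)/(D - ⅓) = (2*D)/(-⅓ + D) = 2*D/(-⅓ + D))
F(I) = -6 + (-5 + I)/(I + 6*I/(-1 + 3*I)) (F(I) = -6 + (I - 5)/(I + 6*I/(-1 + 3*I)) = -6 + (-5 + I)/(I + 6*I/(-1 + 3*I)))
(Z(-25, -37) + F(1/(32 - 36)))² = (-25 + (5 - 46/(32 - 36) - 15/(32 - 36)²)/((1/(32 - 36))*(5 + 3/(32 - 36))))² = (-25 + (5 - 46/(-4) - 15*(1/(-4))²)/((1/(-4))*(5 + 3/(-4))))² = (-25 + (5 - 46*(-¼) - 15*(-¼)²)/((-¼)*(5 + 3*(-¼))))² = (-25 - 4*(5 + 23/2 - 15*1/16)/(5 - ¾))² = (-25 - 4*(5 + 23/2 - 15/16)/17/4)² = (-25 - 4*4/17*249/16)² = (-25 - 249/17)² = (-674/17)² = 454276/289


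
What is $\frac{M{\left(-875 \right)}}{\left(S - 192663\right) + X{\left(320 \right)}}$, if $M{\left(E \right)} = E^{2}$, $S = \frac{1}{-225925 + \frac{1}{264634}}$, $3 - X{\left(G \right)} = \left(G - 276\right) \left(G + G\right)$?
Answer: $- \frac{45774756031265625}{13202261716932814} \approx -3.4672$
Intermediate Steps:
$X{\left(G \right)} = 3 - 2 G \left(-276 + G\right)$ ($X{\left(G \right)} = 3 - \left(G - 276\right) \left(G + G\right) = 3 - \left(G - 276\right) 2 G = 3 - \left(-276 + G\right) 2 G = 3 - 2 G \left(-276 + G\right)$)
$S = - \frac{264634}{59787436449}$ ($S = \frac{1}{-225925 + \frac{1}{264634}} = \frac{1}{- \frac{59787436449}{264634}} = - \frac{264634}{59787436449} \approx -4.4262 \cdot 10^{-6}$)
$\frac{M{\left(-875 \right)}}{\left(S - 192663\right) + X{\left(320 \right)}} = \frac{\left(-875\right)^{2}}{\left(- \frac{264634}{59787436449} - 192663\right) + \left(3 - 2 \cdot 320^{2} + 552 \cdot 320\right)} = \frac{765625}{- \frac{11518826868838321}{59787436449} + \left(3 - 204800 + 176640\right)} = \frac{765625}{- \frac{11518826868838321}{59787436449} - 28157} = \frac{765625}{- \frac{13202261716932814}{59787436449}} = 765625 \left(- \frac{59787436449}{13202261716932814}\right) = - \frac{45774756031265625}{13202261716932814}$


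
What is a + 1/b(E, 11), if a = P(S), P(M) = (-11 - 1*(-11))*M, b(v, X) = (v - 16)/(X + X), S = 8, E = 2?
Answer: -11/7 ≈ -1.5714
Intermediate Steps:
b(v, X) = (-16 + v)/(2*X) (b(v, X) = (-16 + v)/((2*X)) = (-16 + v)*(1/(2*X)) = (-16 + v)/(2*X))
P(M) = 0 (P(M) = (-11 + 11)*M = 0*M = 0)
a = 0
a + 1/b(E, 11) = 0 + 1/((½)*(-16 + 2)/11) = 0 + 1/((½)*(1/11)*(-14)) = 0 + 1/(-7/11) = 0 - 11/7 = -11/7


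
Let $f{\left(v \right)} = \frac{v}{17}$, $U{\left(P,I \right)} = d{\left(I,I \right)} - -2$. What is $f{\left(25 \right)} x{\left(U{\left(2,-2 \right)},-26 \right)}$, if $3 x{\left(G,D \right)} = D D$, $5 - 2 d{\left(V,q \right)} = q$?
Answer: $\frac{16900}{51} \approx 331.37$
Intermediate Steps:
$d{\left(V,q \right)} = \frac{5}{2} - \frac{q}{2}$
$U{\left(P,I \right)} = \frac{9}{2} - \frac{I}{2}$ ($U{\left(P,I \right)} = \left(\frac{5}{2} - \frac{I}{2}\right) - -2 = \left(\frac{5}{2} - \frac{I}{2}\right) + 2 = \frac{9}{2} - \frac{I}{2}$)
$f{\left(v \right)} = \frac{v}{17}$ ($f{\left(v \right)} = v \frac{1}{17} = \frac{v}{17}$)
$x{\left(G,D \right)} = \frac{D^{2}}{3}$ ($x{\left(G,D \right)} = \frac{D D}{3} = \frac{D^{2}}{3}$)
$f{\left(25 \right)} x{\left(U{\left(2,-2 \right)},-26 \right)} = \frac{1}{17} \cdot 25 \frac{\left(-26\right)^{2}}{3} = \frac{25 \cdot \frac{1}{3} \cdot 676}{17} = \frac{25}{17} \cdot \frac{676}{3} = \frac{16900}{51}$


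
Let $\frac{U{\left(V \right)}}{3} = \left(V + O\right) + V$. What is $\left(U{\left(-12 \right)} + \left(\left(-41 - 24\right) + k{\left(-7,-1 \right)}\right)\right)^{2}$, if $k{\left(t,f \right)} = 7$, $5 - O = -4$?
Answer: $10609$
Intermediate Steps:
$O = 9$ ($O = 5 - -4 = 5 + 4 = 9$)
$U{\left(V \right)} = 27 + 6 V$ ($U{\left(V \right)} = 3 \left(\left(V + 9\right) + V\right) = 3 \left(\left(9 + V\right) + V\right) = 3 \left(9 + 2 V\right) = 27 + 6 V$)
$\left(U{\left(-12 \right)} + \left(\left(-41 - 24\right) + k{\left(-7,-1 \right)}\right)\right)^{2} = \left(\left(27 + 6 \left(-12\right)\right) + \left(\left(-41 - 24\right) + 7\right)\right)^{2} = \left(\left(27 - 72\right) + \left(-65 + 7\right)\right)^{2} = \left(-45 - 58\right)^{2} = \left(-103\right)^{2} = 10609$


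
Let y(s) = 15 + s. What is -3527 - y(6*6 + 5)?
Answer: -3583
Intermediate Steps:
-3527 - y(6*6 + 5) = -3527 - (15 + (6*6 + 5)) = -3527 - (15 + (36 + 5)) = -3527 - (15 + 41) = -3527 - 1*56 = -3527 - 56 = -3583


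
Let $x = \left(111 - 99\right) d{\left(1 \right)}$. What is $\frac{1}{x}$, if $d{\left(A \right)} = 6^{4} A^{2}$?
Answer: $\frac{1}{15552} \approx 6.43 \cdot 10^{-5}$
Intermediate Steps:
$d{\left(A \right)} = 1296 A^{2}$
$x = 15552$ ($x = \left(111 - 99\right) 1296 \cdot 1^{2} = 12 \cdot 1296 \cdot 1 = 12 \cdot 1296 = 15552$)
$\frac{1}{x} = \frac{1}{15552}$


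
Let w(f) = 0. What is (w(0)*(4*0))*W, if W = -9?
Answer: 0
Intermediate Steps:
(w(0)*(4*0))*W = (0*(4*0))*(-9) = (0*0)*(-9) = 0*(-9) = 0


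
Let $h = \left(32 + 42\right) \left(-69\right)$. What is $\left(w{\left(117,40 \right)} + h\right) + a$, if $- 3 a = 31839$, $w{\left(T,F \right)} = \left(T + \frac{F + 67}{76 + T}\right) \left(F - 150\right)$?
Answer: $- \frac{5529447}{193} \approx -28650.0$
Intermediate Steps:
$h = -5106$ ($h = 74 \left(-69\right) = -5106$)
$w{\left(T,F \right)} = \left(-150 + F\right) \left(T + \frac{67 + F}{76 + T}\right)$ ($w{\left(T,F \right)} = \left(T + \frac{67 + F}{76 + T}\right) \left(-150 + F\right) = \left(-150 + F\right) \left(T + \frac{67 + F}{76 + T}\right)$)
$a = -10613$ ($a = \left(- \frac{1}{3}\right) 31839 = -10613$)
$\left(w{\left(117,40 \right)} + h\right) + a = \left(\frac{-10050 + 40^{2} - 1333800 - 150 \cdot 117^{2} - 3320 + 40 \cdot 117^{2} + 76 \cdot 40 \cdot 117}{76 + 117} - 5106\right) - 10613 = \left(\frac{-10050 + 1600 - 1333800 - 2053350 - 3320 + 40 \cdot 13689 + 355680}{193} - 5106\right) - 10613 = \left(\frac{-10050 + 1600 - 1333800 - 2053350 - 3320 + 547560 + 355680}{193} - 5106\right) - 10613 = \left(\frac{1}{193} \left(-2495680\right) - 5106\right) - 10613 = \left(- \frac{2495680}{193} - 5106\right) - 10613 = - \frac{3481138}{193} - 10613 = - \frac{5529447}{193}$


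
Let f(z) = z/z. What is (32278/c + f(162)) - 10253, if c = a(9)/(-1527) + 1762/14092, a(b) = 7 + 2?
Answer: 111381683760/427291 ≈ 2.6067e+5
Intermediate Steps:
a(b) = 9
c = 427291/3586414 (c = 9/(-1527) + 1762/14092 = 9*(-1/1527) + 1762*(1/14092) = -3/509 + 881/7046 = 427291/3586414 ≈ 0.11914)
f(z) = 1
(32278/c + f(162)) - 10253 = (32278/(427291/3586414) + 1) - 10253 = (32278*(3586414/427291) + 1) - 10253 = (115762271092/427291 + 1) - 10253 = 115762698383/427291 - 10253 = 111381683760/427291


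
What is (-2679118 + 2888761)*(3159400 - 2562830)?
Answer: 125066724510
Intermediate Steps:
(-2679118 + 2888761)*(3159400 - 2562830) = 209643*596570 = 125066724510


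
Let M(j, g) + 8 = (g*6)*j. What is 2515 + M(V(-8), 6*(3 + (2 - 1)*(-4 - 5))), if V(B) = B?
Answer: 4235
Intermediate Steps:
M(j, g) = -8 + 6*g*j (M(j, g) = -8 + (g*6)*j = -8 + (6*g)*j = -8 + 6*g*j)
2515 + M(V(-8), 6*(3 + (2 - 1)*(-4 - 5))) = 2515 + (-8 + 6*(6*(3 + (2 - 1)*(-4 - 5)))*(-8)) = 2515 + (-8 + 6*(6*(3 + 1*(-9)))*(-8)) = 2515 + (-8 + 6*(6*(3 - 9))*(-8)) = 2515 + (-8 + 6*(6*(-6))*(-8)) = 2515 + (-8 + 6*(-36)*(-8)) = 2515 + (-8 + 1728) = 2515 + 1720 = 4235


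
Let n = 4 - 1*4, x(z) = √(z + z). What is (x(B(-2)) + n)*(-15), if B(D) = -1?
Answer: -15*I*√2 ≈ -21.213*I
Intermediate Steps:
x(z) = √2*√z (x(z) = √(2*z) = √2*√z)
n = 0 (n = 4 - 4 = 0)
(x(B(-2)) + n)*(-15) = (√2*√(-1) + 0)*(-15) = (√2*I + 0)*(-15) = (I*√2 + 0)*(-15) = (I*√2)*(-15) = -15*I*√2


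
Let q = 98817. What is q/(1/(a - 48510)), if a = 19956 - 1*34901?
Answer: -6270432735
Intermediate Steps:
a = -14945 (a = 19956 - 34901 = -14945)
q/(1/(a - 48510)) = 98817/(1/(-14945 - 48510)) = 98817/(1/(-63455)) = 98817/(-1/63455) = 98817*(-63455) = -6270432735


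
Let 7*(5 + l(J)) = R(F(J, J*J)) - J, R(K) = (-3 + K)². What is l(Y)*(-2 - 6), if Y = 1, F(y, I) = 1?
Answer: 256/7 ≈ 36.571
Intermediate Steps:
l(J) = -31/7 - J/7 (l(J) = -5 + ((-3 + 1)² - J)/7 = -5 + ((-2)² - J)/7 = -5 + (4 - J)/7 = -5 + (4/7 - J/7) = -31/7 - J/7)
l(Y)*(-2 - 6) = (-31/7 - ⅐*1)*(-2 - 6) = (-31/7 - ⅐)*(-8) = -32/7*(-8) = 256/7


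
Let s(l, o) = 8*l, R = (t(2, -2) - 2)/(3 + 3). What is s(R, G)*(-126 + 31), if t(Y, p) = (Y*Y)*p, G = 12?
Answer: 3800/3 ≈ 1266.7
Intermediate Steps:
t(Y, p) = p*Y**2 (t(Y, p) = Y**2*p = p*Y**2)
R = -5/3 (R = (-2*2**2 - 2)/(3 + 3) = (-2*4 - 2)/6 = (-8 - 2)*(1/6) = -10*1/6 = -5/3 ≈ -1.6667)
s(R, G)*(-126 + 31) = (8*(-5/3))*(-126 + 31) = -40/3*(-95) = 3800/3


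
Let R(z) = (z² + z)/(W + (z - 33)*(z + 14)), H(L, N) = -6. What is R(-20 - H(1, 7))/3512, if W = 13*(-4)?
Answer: -7/7024 ≈ -0.00099658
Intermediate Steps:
W = -52
R(z) = (z + z²)/(-52 + (-33 + z)*(14 + z)) (R(z) = (z² + z)/(-52 + (z - 33)*(z + 14)) = (z + z²)/(-52 + (-33 + z)*(14 + z)))
R(-20 - H(1, 7))/3512 = ((-20 - 1*(-6))*(1 + (-20 - 1*(-6)))/(-514 + (-20 - 1*(-6))² - 19*(-20 - 1*(-6))))/3512 = ((-20 + 6)*(1 + (-20 + 6))/(-514 + (-20 + 6)² - 19*(-20 + 6)))*(1/3512) = -14*(1 - 14)/(-514 + (-14)² - 19*(-14))*(1/3512) = -14*(-13)/(-514 + 196 + 266)*(1/3512) = -14*(-13)/(-52)*(1/3512) = -14*(-1/52)*(-13)*(1/3512) = -7/2*1/3512 = -7/7024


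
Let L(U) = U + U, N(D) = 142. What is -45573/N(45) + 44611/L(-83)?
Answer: -3474970/5893 ≈ -589.68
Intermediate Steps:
L(U) = 2*U
-45573/N(45) + 44611/L(-83) = -45573/142 + 44611/((2*(-83))) = -45573*1/142 + 44611/(-166) = -45573/142 + 44611*(-1/166) = -45573/142 - 44611/166 = -3474970/5893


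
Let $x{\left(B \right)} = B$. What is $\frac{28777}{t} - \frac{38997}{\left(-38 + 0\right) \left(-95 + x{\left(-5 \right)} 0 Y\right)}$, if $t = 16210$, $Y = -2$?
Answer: $- \frac{5282564}{585181} \approx -9.0272$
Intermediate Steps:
$\frac{28777}{t} - \frac{38997}{\left(-38 + 0\right) \left(-95 + x{\left(-5 \right)} 0 Y\right)} = \frac{28777}{16210} - \frac{38997}{\left(-38 + 0\right) \left(-95 + \left(-5\right) 0 \left(-2\right)\right)} = 28777 \cdot \frac{1}{16210} - \frac{38997}{\left(-38\right) \left(-95 + 0 \left(-2\right)\right)} = \frac{28777}{16210} - \frac{38997}{\left(-38\right) \left(-95 + 0\right)} = \frac{28777}{16210} - \frac{38997}{\left(-38\right) \left(-95\right)} = \frac{28777}{16210} - \frac{38997}{3610} = - \frac{5282564}{585181}$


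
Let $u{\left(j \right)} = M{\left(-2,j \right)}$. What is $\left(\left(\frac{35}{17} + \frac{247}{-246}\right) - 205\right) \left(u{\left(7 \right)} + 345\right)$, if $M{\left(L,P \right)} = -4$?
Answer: $- \frac{290838559}{4182} \approx -69545.0$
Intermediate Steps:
$u{\left(j \right)} = -4$
$\left(\left(\frac{35}{17} + \frac{247}{-246}\right) - 205\right) \left(u{\left(7 \right)} + 345\right) = \left(\left(\frac{35}{17} + \frac{247}{-246}\right) - 205\right) \left(-4 + 345\right) = \left(\left(35 \cdot \frac{1}{17} + 247 \left(- \frac{1}{246}\right)\right) - 205\right) 341 = \left(\left(\frac{35}{17} - \frac{247}{246}\right) - 205\right) 341 = \left(\frac{4411}{4182} - 205\right) 341 = \left(- \frac{852899}{4182}\right) 341 = - \frac{290838559}{4182}$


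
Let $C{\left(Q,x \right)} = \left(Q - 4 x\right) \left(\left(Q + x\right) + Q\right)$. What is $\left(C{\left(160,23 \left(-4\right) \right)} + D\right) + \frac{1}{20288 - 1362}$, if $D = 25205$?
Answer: $\frac{2755417415}{18926} \approx 1.4559 \cdot 10^{5}$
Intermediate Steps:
$C{\left(Q,x \right)} = \left(Q - 4 x\right) \left(x + 2 Q\right)$
$\left(C{\left(160,23 \left(-4\right) \right)} + D\right) + \frac{1}{20288 - 1362} = \left(\left(- 4 \left(23 \left(-4\right)\right)^{2} + 2 \cdot 160^{2} - 1120 \cdot 23 \left(-4\right)\right) + 25205\right) + \frac{1}{20288 - 1362} = \left(\left(- 4 \left(-92\right)^{2} + 2 \cdot 25600 - 1120 \left(-92\right)\right) + 25205\right) + \frac{1}{18926} = \left(\left(\left(-4\right) 8464 + 51200 + 103040\right) + 25205\right) + \frac{1}{18926} = \left(\left(-33856 + 51200 + 103040\right) + 25205\right) + \frac{1}{18926} = \left(120384 + 25205\right) + \frac{1}{18926} = 145589 + \frac{1}{18926} = \frac{2755417415}{18926}$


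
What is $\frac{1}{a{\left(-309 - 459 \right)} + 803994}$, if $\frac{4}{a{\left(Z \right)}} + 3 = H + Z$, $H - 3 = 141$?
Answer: $\frac{627}{504104234} \approx 1.2438 \cdot 10^{-6}$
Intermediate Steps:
$H = 144$ ($H = 3 + 141 = 144$)
$a{\left(Z \right)} = \frac{4}{141 + Z}$ ($a{\left(Z \right)} = \frac{4}{-3 + \left(144 + Z\right)} = \frac{4}{141 + Z}$)
$\frac{1}{a{\left(-309 - 459 \right)} + 803994} = \frac{1}{\frac{4}{141 - 768} + 803994} = \frac{1}{\frac{4}{-627} + 803994} = \frac{1}{4 \left(- \frac{1}{627}\right) + 803994} = \frac{1}{- \frac{4}{627} + 803994} = \frac{1}{\frac{504104234}{627}} = \frac{627}{504104234}$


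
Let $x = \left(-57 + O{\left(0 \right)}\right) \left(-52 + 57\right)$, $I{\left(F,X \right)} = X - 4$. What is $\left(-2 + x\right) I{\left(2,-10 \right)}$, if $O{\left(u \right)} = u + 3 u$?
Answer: $4018$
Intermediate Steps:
$O{\left(u \right)} = 4 u$
$I{\left(F,X \right)} = -4 + X$ ($I{\left(F,X \right)} = X - 4 = -4 + X$)
$x = -285$ ($x = \left(-57 + 4 \cdot 0\right) \left(-52 + 57\right) = \left(-57 + 0\right) 5 = \left(-57\right) 5 = -285$)
$\left(-2 + x\right) I{\left(2,-10 \right)} = \left(-2 - 285\right) \left(-4 - 10\right) = \left(-287\right) \left(-14\right) = 4018$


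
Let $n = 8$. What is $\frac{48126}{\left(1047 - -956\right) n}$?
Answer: $\frac{24063}{8012} \approx 3.0034$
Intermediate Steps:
$\frac{48126}{\left(1047 - -956\right) n} = \frac{48126}{\left(1047 - -956\right) 8} = \frac{48126}{\left(1047 + 956\right) 8} = \frac{48126}{2003 \cdot 8} = \frac{48126}{16024} = 48126 \cdot \frac{1}{16024} = \frac{24063}{8012}$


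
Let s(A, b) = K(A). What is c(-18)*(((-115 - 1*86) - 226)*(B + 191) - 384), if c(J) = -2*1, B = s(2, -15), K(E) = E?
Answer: 165590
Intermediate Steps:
s(A, b) = A
B = 2
c(J) = -2
c(-18)*(((-115 - 1*86) - 226)*(B + 191) - 384) = -2*(((-115 - 1*86) - 226)*(2 + 191) - 384) = -2*(((-115 - 86) - 226)*193 - 384) = -2*((-201 - 226)*193 - 384) = -2*(-427*193 - 384) = -2*(-82411 - 384) = -2*(-82795) = 165590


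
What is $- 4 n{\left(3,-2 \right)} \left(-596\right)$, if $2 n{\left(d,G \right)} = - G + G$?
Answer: $0$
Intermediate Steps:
$n{\left(d,G \right)} = 0$ ($n{\left(d,G \right)} = \frac{- G + G}{2} = \frac{1}{2} \cdot 0 = 0$)
$- 4 n{\left(3,-2 \right)} \left(-596\right) = \left(-4\right) 0 \left(-596\right) = 0 \left(-596\right) = 0$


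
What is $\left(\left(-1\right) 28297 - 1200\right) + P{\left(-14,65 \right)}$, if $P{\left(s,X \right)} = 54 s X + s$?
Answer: $-78651$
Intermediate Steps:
$P{\left(s,X \right)} = s + 54 X s$ ($P{\left(s,X \right)} = 54 X s + s = s + 54 X s$)
$\left(\left(-1\right) 28297 - 1200\right) + P{\left(-14,65 \right)} = \left(\left(-1\right) 28297 - 1200\right) - 14 \left(1 + 54 \cdot 65\right) = \left(-28297 - 1200\right) - 14 \left(1 + 3510\right) = -29497 - 49154 = -78651$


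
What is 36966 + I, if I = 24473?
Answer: 61439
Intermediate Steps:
36966 + I = 36966 + 24473 = 61439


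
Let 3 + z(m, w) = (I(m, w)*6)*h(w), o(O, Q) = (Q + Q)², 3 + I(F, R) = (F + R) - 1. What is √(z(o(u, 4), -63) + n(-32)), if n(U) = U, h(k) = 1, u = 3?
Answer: I*√53 ≈ 7.2801*I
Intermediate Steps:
I(F, R) = -4 + F + R (I(F, R) = -3 + ((F + R) - 1) = -3 + (-1 + F + R) = -4 + F + R)
o(O, Q) = 4*Q² (o(O, Q) = (2*Q)² = 4*Q²)
z(m, w) = -27 + 6*m + 6*w (z(m, w) = -3 + ((-4 + m + w)*6)*1 = -3 + (-24 + 6*m + 6*w)*1 = -3 + (-24 + 6*m + 6*w) = -27 + 6*m + 6*w)
√(z(o(u, 4), -63) + n(-32)) = √((-27 + 6*(4*4²) + 6*(-63)) - 32) = √((-27 + 6*(4*16) - 378) - 32) = √((-27 + 6*64 - 378) - 32) = √((-27 + 384 - 378) - 32) = √(-21 - 32) = √(-53) = I*√53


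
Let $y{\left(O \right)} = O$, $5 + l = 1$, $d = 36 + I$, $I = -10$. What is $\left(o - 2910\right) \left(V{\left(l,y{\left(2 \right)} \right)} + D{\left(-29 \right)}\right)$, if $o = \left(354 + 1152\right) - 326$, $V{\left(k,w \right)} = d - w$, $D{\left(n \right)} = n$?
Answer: $8650$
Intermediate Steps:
$d = 26$ ($d = 36 - 10 = 26$)
$l = -4$ ($l = -5 + 1 = -4$)
$V{\left(k,w \right)} = 26 - w$
$o = 1180$ ($o = 1506 - 326 = 1180$)
$\left(o - 2910\right) \left(V{\left(l,y{\left(2 \right)} \right)} + D{\left(-29 \right)}\right) = \left(1180 - 2910\right) \left(\left(26 - 2\right) - 29\right) = - 1730 \left(\left(26 - 2\right) - 29\right) = - 1730 \left(24 - 29\right) = \left(-1730\right) \left(-5\right) = 8650$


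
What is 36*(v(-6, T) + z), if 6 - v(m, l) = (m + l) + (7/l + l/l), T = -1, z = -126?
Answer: -3852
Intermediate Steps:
v(m, l) = 5 - l - m - 7/l (v(m, l) = 6 - ((m + l) + (7/l + l/l)) = 6 - ((l + m) + (7/l + 1)) = 6 - ((l + m) + (1 + 7/l)) = 6 - (1 + l + m + 7/l) = 6 + (-1 - l - m - 7/l) = 5 - l - m - 7/l)
36*(v(-6, T) + z) = 36*((5 - 1*(-1) - 1*(-6) - 7/(-1)) - 126) = 36*((5 + 1 + 6 - 7*(-1)) - 126) = 36*((5 + 1 + 6 + 7) - 126) = 36*(19 - 126) = 36*(-107) = -3852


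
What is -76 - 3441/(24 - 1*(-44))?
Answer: -8609/68 ≈ -126.60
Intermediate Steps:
-76 - 3441/(24 - 1*(-44)) = -76 - 3441/(24 + 44) = -76 - 3441/68 = -8609/68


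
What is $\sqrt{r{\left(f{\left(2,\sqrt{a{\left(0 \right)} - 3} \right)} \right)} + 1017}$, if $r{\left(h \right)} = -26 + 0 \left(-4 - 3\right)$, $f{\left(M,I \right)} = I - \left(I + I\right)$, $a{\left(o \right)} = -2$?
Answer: $\sqrt{991} \approx 31.48$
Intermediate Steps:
$f{\left(M,I \right)} = - I$ ($f{\left(M,I \right)} = I - 2 I = - I$)
$r{\left(h \right)} = -26$ ($r{\left(h \right)} = -26 + 0 \left(-7\right) = -26 + 0 = -26$)
$\sqrt{r{\left(f{\left(2,\sqrt{a{\left(0 \right)} - 3} \right)} \right)} + 1017} = \sqrt{-26 + 1017} = \sqrt{991}$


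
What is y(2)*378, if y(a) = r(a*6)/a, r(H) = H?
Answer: 2268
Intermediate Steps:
y(a) = 6 (y(a) = (a*6)/a = (6*a)/a = 6)
y(2)*378 = 6*378 = 2268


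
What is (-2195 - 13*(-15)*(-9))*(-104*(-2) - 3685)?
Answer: 13734150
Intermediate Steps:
(-2195 - 13*(-15)*(-9))*(-104*(-2) - 3685) = (-2195 + 195*(-9))*(208 - 3685) = (-2195 - 1755)*(-3477) = -3950*(-3477) = 13734150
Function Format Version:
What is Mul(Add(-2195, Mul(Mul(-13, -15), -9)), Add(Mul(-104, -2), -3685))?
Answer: 13734150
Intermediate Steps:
Mul(Add(-2195, Mul(Mul(-13, -15), -9)), Add(Mul(-104, -2), -3685)) = Mul(Add(-2195, Mul(195, -9)), Add(208, -3685)) = Mul(Add(-2195, -1755), -3477) = Mul(-3950, -3477) = 13734150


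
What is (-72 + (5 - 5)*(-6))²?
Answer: 5184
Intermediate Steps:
(-72 + (5 - 5)*(-6))² = (-72 + 0*(-6))² = (-72 + 0)² = (-72)² = 5184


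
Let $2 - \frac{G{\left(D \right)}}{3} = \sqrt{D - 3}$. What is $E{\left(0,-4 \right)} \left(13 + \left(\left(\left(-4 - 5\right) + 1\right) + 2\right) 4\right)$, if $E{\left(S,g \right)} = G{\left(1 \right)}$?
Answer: $-66 + 33 i \sqrt{2} \approx -66.0 + 46.669 i$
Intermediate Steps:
$G{\left(D \right)} = 6 - 3 \sqrt{-3 + D}$ ($G{\left(D \right)} = 6 - 3 \sqrt{D - 3} = 6 - 3 \sqrt{-3 + D}$)
$E{\left(S,g \right)} = 6 - 3 i \sqrt{2}$ ($E{\left(S,g \right)} = 6 - 3 \sqrt{-3 + 1} = 6 - 3 \sqrt{-2} = 6 - 3 i \sqrt{2}$)
$E{\left(0,-4 \right)} \left(13 + \left(\left(\left(-4 - 5\right) + 1\right) + 2\right) 4\right) = \left(6 - 3 i \sqrt{2}\right) \left(13 + \left(\left(\left(-4 - 5\right) + 1\right) + 2\right) 4\right) = \left(6 - 3 i \sqrt{2}\right) \left(13 + \left(\left(-9 + 1\right) + 2\right) 4\right) = \left(6 - 3 i \sqrt{2}\right) \left(13 + \left(-8 + 2\right) 4\right) = \left(6 - 3 i \sqrt{2}\right) \left(13 - 24\right) = \left(6 - 3 i \sqrt{2}\right) \left(-11\right) = -66 + 33 i \sqrt{2}$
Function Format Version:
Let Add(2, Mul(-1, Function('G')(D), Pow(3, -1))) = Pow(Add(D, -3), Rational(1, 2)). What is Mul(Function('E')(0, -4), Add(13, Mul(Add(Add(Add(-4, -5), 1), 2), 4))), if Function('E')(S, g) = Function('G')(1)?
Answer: Add(-66, Mul(33, I, Pow(2, Rational(1, 2)))) ≈ Add(-66.000, Mul(46.669, I))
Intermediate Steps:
Function('G')(D) = Add(6, Mul(-3, Pow(Add(-3, D), Rational(1, 2)))) (Function('G')(D) = Add(6, Mul(-3, Pow(Add(D, -3), Rational(1, 2)))) = Add(6, Mul(-3, Pow(Add(-3, D), Rational(1, 2)))))
Function('E')(S, g) = Add(6, Mul(-3, I, Pow(2, Rational(1, 2)))) (Function('E')(S, g) = Add(6, Mul(-3, Pow(Add(-3, 1), Rational(1, 2)))) = Add(6, Mul(-3, Pow(-2, Rational(1, 2)))) = Add(6, Mul(-3, Mul(I, Pow(2, Rational(1, 2))))) = Add(6, Mul(-3, I, Pow(2, Rational(1, 2)))))
Mul(Function('E')(0, -4), Add(13, Mul(Add(Add(Add(-4, -5), 1), 2), 4))) = Mul(Add(6, Mul(-3, I, Pow(2, Rational(1, 2)))), Add(13, Mul(Add(Add(Add(-4, -5), 1), 2), 4))) = Mul(Add(6, Mul(-3, I, Pow(2, Rational(1, 2)))), Add(13, Mul(Add(Add(-9, 1), 2), 4))) = Mul(Add(6, Mul(-3, I, Pow(2, Rational(1, 2)))), Add(13, Mul(Add(-8, 2), 4))) = Mul(Add(6, Mul(-3, I, Pow(2, Rational(1, 2)))), Add(13, Mul(-6, 4))) = Mul(Add(6, Mul(-3, I, Pow(2, Rational(1, 2)))), Add(13, -24)) = Mul(Add(6, Mul(-3, I, Pow(2, Rational(1, 2)))), -11) = Add(-66, Mul(33, I, Pow(2, Rational(1, 2))))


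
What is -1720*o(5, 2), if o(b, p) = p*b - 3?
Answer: -12040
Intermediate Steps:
o(b, p) = -3 + b*p (o(b, p) = b*p - 3 = -3 + b*p)
-1720*o(5, 2) = -1720*(-3 + 5*2) = -1720*(-3 + 10) = -1720*7 = -12040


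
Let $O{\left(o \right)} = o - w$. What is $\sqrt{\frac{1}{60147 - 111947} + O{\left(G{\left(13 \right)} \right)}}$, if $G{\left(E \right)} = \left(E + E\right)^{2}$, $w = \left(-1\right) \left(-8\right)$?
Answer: $\frac{3 \sqrt{1991560298}}{5180} \approx 25.846$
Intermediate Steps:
$w = 8$
$G{\left(E \right)} = 4 E^{2}$ ($G{\left(E \right)} = \left(2 E\right)^{2} = 4 E^{2}$)
$O{\left(o \right)} = -8 + o$ ($O{\left(o \right)} = o - 8 = -8 + o$)
$\sqrt{\frac{1}{60147 - 111947} + O{\left(G{\left(13 \right)} \right)}} = \sqrt{\frac{1}{60147 - 111947} - \left(8 - 4 \cdot 13^{2}\right)} = \sqrt{\frac{1}{60147 - 111947} + \left(-8 + 4 \cdot 169\right)} = \sqrt{\frac{1}{-51800} + \left(-8 + 676\right)} = \sqrt{- \frac{1}{51800} + 668} = \sqrt{\frac{34602399}{51800}} = \frac{3 \sqrt{1991560298}}{5180}$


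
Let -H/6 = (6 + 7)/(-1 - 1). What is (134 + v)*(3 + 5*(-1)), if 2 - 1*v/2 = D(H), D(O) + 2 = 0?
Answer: -284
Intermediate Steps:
H = 39 (H = -6*(6 + 7)/(-1 - 1) = -78/(-2) = -78*(-1)/2 = -6*(-13/2) = 39)
D(O) = -2 (D(O) = -2 + 0 = -2)
v = 8 (v = 4 - 2*(-2) = 4 + 4 = 8)
(134 + v)*(3 + 5*(-1)) = (134 + 8)*(3 + 5*(-1)) = 142*(3 - 5) = 142*(-2) = -284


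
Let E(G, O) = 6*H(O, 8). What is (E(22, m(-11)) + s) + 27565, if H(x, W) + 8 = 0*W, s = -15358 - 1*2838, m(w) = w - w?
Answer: 9321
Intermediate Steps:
m(w) = 0
s = -18196 (s = -15358 - 2838 = -18196)
H(x, W) = -8 (H(x, W) = -8 + 0*W = -8 + 0 = -8)
E(G, O) = -48 (E(G, O) = 6*(-8) = -48)
(E(22, m(-11)) + s) + 27565 = (-48 - 18196) + 27565 = -18244 + 27565 = 9321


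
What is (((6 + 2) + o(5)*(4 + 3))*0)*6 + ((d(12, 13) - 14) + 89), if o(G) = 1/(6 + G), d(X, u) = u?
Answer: 88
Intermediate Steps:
(((6 + 2) + o(5)*(4 + 3))*0)*6 + ((d(12, 13) - 14) + 89) = (((6 + 2) + (4 + 3)/(6 + 5))*0)*6 + ((13 - 14) + 89) = ((8 + 7/11)*0)*6 + (-1 + 89) = ((8 + (1/11)*7)*0)*6 + 88 = ((8 + 7/11)*0)*6 + 88 = ((95/11)*0)*6 + 88 = 0*6 + 88 = 0 + 88 = 88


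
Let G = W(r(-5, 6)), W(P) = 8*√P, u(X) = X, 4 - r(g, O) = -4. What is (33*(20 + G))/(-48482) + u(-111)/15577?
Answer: -211653/10205461 - 264*√2/24241 ≈ -0.036141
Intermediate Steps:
r(g, O) = 8 (r(g, O) = 4 - 1*(-4) = 4 + 4 = 8)
G = 16*√2 (G = 8*√8 = 8*(2*√2) = 16*√2 ≈ 22.627)
(33*(20 + G))/(-48482) + u(-111)/15577 = (33*(20 + 16*√2))/(-48482) - 111/15577 = (660 + 528*√2)*(-1/48482) - 111*1/15577 = (-330/24241 - 264*√2/24241) - 3/421 = -211653/10205461 - 264*√2/24241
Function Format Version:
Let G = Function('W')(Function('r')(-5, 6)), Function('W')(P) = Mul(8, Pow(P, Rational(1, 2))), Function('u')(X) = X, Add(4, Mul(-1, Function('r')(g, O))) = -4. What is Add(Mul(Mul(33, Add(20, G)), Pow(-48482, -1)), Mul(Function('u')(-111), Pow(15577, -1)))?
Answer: Add(Rational(-211653, 10205461), Mul(Rational(-264, 24241), Pow(2, Rational(1, 2)))) ≈ -0.036141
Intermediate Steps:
Function('r')(g, O) = 8 (Function('r')(g, O) = Add(4, Mul(-1, -4)) = Add(4, 4) = 8)
G = Mul(16, Pow(2, Rational(1, 2))) (G = Mul(8, Pow(8, Rational(1, 2))) = Mul(8, Mul(2, Pow(2, Rational(1, 2)))) = Mul(16, Pow(2, Rational(1, 2))) ≈ 22.627)
Add(Mul(Mul(33, Add(20, G)), Pow(-48482, -1)), Mul(Function('u')(-111), Pow(15577, -1))) = Add(Mul(Mul(33, Add(20, Mul(16, Pow(2, Rational(1, 2))))), Pow(-48482, -1)), Mul(-111, Pow(15577, -1))) = Add(Mul(Add(660, Mul(528, Pow(2, Rational(1, 2)))), Rational(-1, 48482)), Mul(-111, Rational(1, 15577))) = Add(Add(Rational(-330, 24241), Mul(Rational(-264, 24241), Pow(2, Rational(1, 2)))), Rational(-3, 421)) = Add(Rational(-211653, 10205461), Mul(Rational(-264, 24241), Pow(2, Rational(1, 2))))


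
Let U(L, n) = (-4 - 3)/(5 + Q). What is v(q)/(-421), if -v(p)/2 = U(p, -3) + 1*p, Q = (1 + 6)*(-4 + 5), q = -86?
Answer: -1039/2526 ≈ -0.41132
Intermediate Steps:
Q = 7 (Q = 7*1 = 7)
U(L, n) = -7/12 (U(L, n) = (-4 - 3)/(5 + 7) = -7/12)
v(p) = 7/6 - 2*p (v(p) = -2*(-7/12 + 1*p) = -2*(-7/12 + p) = 7/6 - 2*p)
v(q)/(-421) = (7/6 - 2*(-86))/(-421) = (7/6 + 172)*(-1/421) = (1039/6)*(-1/421) = -1039/2526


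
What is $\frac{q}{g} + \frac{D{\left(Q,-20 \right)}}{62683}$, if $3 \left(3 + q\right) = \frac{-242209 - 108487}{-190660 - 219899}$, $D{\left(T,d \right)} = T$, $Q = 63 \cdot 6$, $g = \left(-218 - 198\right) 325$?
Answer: $\frac{12631045008401}{2087628861932640} \approx 0.0060504$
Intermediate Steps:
$g = -135200$ ($g = \left(-416\right) 325 = -135200$)
$Q = 378$
$q = - \frac{3344335}{1231677}$ ($q = -3 + \frac{\left(-242209 - 108487\right) \frac{1}{-190660 - 219899}}{3} = -3 + \frac{\left(-350696\right) \frac{1}{-410559}}{3} = -3 + \frac{\left(-350696\right) \left(- \frac{1}{410559}\right)}{3} = -3 + \frac{1}{3} \cdot \frac{350696}{410559} = -3 + \frac{350696}{1231677} = - \frac{3344335}{1231677} \approx -2.7153$)
$\frac{q}{g} + \frac{D{\left(Q,-20 \right)}}{62683} = - \frac{3344335}{1231677 \left(-135200\right)} + \frac{378}{62683} = \left(- \frac{3344335}{1231677}\right) \left(- \frac{1}{135200}\right) + 378 \cdot \frac{1}{62683} = \frac{668867}{33304546080} + \frac{378}{62683} = \frac{12631045008401}{2087628861932640}$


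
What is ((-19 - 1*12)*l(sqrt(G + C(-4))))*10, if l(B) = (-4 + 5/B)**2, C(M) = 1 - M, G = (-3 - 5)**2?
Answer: -349990/69 + 12400*sqrt(69)/69 ≈ -3579.5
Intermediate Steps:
G = 64 (G = (-8)**2 = 64)
((-19 - 1*12)*l(sqrt(G + C(-4))))*10 = ((-19 - 1*12)*((-5 + 4*sqrt(64 + (1 - 1*(-4))))**2/(sqrt(64 + (1 - 1*(-4))))**2))*10 = ((-19 - 12)*((-5 + 4*sqrt(64 + (1 + 4)))**2/(sqrt(64 + (1 + 4)))**2))*10 = -31*(-5 + 4*sqrt(64 + 5))**2/(sqrt(64 + 5))**2*10 = -31*(-5 + 4*sqrt(69))**2/(sqrt(69))**2*10 = -31*(-5 + 4*sqrt(69))**2/69*10 = -310*(-5 + 4*sqrt(69))**2/69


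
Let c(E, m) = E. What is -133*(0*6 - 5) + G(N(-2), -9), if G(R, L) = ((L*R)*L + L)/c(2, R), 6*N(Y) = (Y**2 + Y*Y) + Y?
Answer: 701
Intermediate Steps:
N(Y) = Y**2/3 + Y/6 (N(Y) = ((Y**2 + Y*Y) + Y)/6 = ((Y**2 + Y**2) + Y)/6 = (2*Y**2 + Y)/6 = (Y + 2*Y**2)/6 = Y**2/3 + Y/6)
G(R, L) = L/2 + R*L**2/2 (G(R, L) = ((L*R)*L + L)/2 = (R*L**2 + L)*(1/2) = (L + R*L**2)*(1/2) = L/2 + R*L**2/2)
-133*(0*6 - 5) + G(N(-2), -9) = -133*(0*6 - 5) + (1/2)*(-9)*(1 - 3*(-2)*(1 + 2*(-2))/2) = -133*(0 - 5) + (1/2)*(-9)*(1 - 3*(-2)*(1 - 4)/2) = -133*(-5) + (1/2)*(-9)*(1 - 3*(-2)*(-3)/2) = 665 + (1/2)*(-9)*(1 - 9*1) = 665 + (1/2)*(-9)*(1 - 9) = 665 + (1/2)*(-9)*(-8) = 665 + 36 = 701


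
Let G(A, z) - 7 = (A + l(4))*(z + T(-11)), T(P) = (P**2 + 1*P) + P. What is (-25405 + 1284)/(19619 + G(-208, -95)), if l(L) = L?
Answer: -24121/18810 ≈ -1.2824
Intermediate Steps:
T(P) = P**2 + 2*P (T(P) = (P**2 + P) + P = (P + P**2) + P = P**2 + 2*P)
G(A, z) = 7 + (4 + A)*(99 + z) (G(A, z) = 7 + (A + 4)*(z - 11*(2 - 11)) = 7 + (4 + A)*(z - 11*(-9)) = 7 + (4 + A)*(z + 99) = 7 + (4 + A)*(99 + z))
(-25405 + 1284)/(19619 + G(-208, -95)) = (-25405 + 1284)/(19619 + (403 + 4*(-95) + 99*(-208) - 208*(-95))) = -24121/(19619 + (403 - 380 - 20592 + 19760)) = -24121/(19619 - 809) = -24121/18810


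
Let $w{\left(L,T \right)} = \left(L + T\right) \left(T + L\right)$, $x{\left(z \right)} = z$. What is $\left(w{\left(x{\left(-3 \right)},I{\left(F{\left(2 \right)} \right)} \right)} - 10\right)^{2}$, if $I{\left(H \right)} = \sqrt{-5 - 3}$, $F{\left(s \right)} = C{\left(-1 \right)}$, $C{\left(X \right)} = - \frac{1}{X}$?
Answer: $-207 + 216 i \sqrt{2} \approx -207.0 + 305.47 i$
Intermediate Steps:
$F{\left(s \right)} = 1$ ($F{\left(s \right)} = - \frac{1}{-1} = \left(-1\right) \left(-1\right) = 1$)
$I{\left(H \right)} = 2 i \sqrt{2}$ ($I{\left(H \right)} = \sqrt{-8} = 2 i \sqrt{2}$)
$w{\left(L,T \right)} = \left(L + T\right)^{2}$ ($w{\left(L,T \right)} = \left(L + T\right) \left(L + T\right) = \left(L + T\right)^{2}$)
$\left(w{\left(x{\left(-3 \right)},I{\left(F{\left(2 \right)} \right)} \right)} - 10\right)^{2} = \left(\left(-3 + 2 i \sqrt{2}\right)^{2} - 10\right)^{2} = \left(-10 + \left(-3 + 2 i \sqrt{2}\right)^{2}\right)^{2}$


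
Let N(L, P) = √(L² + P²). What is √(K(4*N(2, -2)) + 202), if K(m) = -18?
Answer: 2*√46 ≈ 13.565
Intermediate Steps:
√(K(4*N(2, -2)) + 202) = √(-18 + 202) = √184 = 2*√46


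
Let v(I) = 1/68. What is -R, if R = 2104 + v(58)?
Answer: -143073/68 ≈ -2104.0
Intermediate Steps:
v(I) = 1/68
R = 143073/68 (R = 2104 + 1/68 = 143073/68 ≈ 2104.0)
-R = -1*143073/68 = -143073/68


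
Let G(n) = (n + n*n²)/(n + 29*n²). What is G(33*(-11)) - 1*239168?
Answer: -1258807069/5263 ≈ -2.3918e+5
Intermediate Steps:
G(n) = (n + n³)/(n + 29*n²)
G(33*(-11)) - 1*239168 = (1 + (33*(-11))²)/(1 + 29*(33*(-11))) - 1*239168 = (1 + (-363)²)/(1 + 29*(-363)) - 239168 = (1 + 131769)/(1 - 10527) - 239168 = 131770/(-10526) - 239168 = -1/10526*131770 - 239168 = -65885/5263 - 239168 = -1258807069/5263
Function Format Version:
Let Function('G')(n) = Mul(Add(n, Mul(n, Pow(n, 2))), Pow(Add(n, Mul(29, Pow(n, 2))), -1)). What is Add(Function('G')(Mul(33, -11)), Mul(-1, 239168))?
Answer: Rational(-1258807069, 5263) ≈ -2.3918e+5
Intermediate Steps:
Function('G')(n) = Mul(Pow(Add(n, Mul(29, Pow(n, 2))), -1), Add(n, Pow(n, 3))) (Function('G')(n) = Mul(Add(n, Pow(n, 3)), Pow(Add(n, Mul(29, Pow(n, 2))), -1)) = Mul(Pow(Add(n, Mul(29, Pow(n, 2))), -1), Add(n, Pow(n, 3))))
Add(Function('G')(Mul(33, -11)), Mul(-1, 239168)) = Add(Mul(Pow(Add(1, Mul(29, Mul(33, -11))), -1), Add(1, Pow(Mul(33, -11), 2))), Mul(-1, 239168)) = Add(Mul(Pow(Add(1, Mul(29, -363)), -1), Add(1, Pow(-363, 2))), -239168) = Add(Mul(Pow(Add(1, -10527), -1), Add(1, 131769)), -239168) = Add(Mul(Pow(-10526, -1), 131770), -239168) = Add(Mul(Rational(-1, 10526), 131770), -239168) = Add(Rational(-65885, 5263), -239168) = Rational(-1258807069, 5263)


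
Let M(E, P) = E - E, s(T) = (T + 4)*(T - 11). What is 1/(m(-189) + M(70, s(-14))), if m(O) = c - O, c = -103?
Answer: 1/86 ≈ 0.011628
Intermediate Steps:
s(T) = (-11 + T)*(4 + T) (s(T) = (4 + T)*(-11 + T) = (-11 + T)*(4 + T))
m(O) = -103 - O
M(E, P) = 0
1/(m(-189) + M(70, s(-14))) = 1/((-103 - 1*(-189)) + 0) = 1/((-103 + 189) + 0) = 1/(86 + 0) = 1/86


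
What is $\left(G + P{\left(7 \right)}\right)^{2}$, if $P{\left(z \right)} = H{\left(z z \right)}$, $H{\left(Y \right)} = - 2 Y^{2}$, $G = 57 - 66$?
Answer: $23145721$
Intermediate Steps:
$G = -9$
$P{\left(z \right)} = - 2 z^{4}$ ($P{\left(z \right)} = - 2 \left(z z\right)^{2} = - 2 \left(z^{2}\right)^{2} = - 2 z^{4}$)
$\left(G + P{\left(7 \right)}\right)^{2} = \left(-9 - 2 \cdot 7^{4}\right)^{2} = \left(-9 - 4802\right)^{2} = \left(-4811\right)^{2} = 23145721$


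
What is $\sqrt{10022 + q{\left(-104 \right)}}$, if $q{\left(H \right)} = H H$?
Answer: $\sqrt{20838} \approx 144.35$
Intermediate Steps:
$q{\left(H \right)} = H^{2}$
$\sqrt{10022 + q{\left(-104 \right)}} = \sqrt{10022 + \left(-104\right)^{2}} = \sqrt{10022 + 10816} = \sqrt{20838}$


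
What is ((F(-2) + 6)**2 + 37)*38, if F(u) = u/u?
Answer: 3268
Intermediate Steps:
F(u) = 1
((F(-2) + 6)**2 + 37)*38 = ((1 + 6)**2 + 37)*38 = (7**2 + 37)*38 = (49 + 37)*38 = 86*38 = 3268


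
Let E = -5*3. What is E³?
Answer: -3375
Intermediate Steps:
E = -15
E³ = (-15)³ = -3375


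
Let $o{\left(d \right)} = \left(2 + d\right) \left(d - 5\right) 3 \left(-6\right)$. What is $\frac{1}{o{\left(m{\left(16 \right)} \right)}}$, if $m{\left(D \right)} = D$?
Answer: $- \frac{1}{3564} \approx -0.00028058$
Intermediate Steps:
$o{\left(d \right)} = - 18 \left(-5 + d\right) \left(2 + d\right)$ ($o{\left(d \right)} = \left(2 + d\right) \left(-5 + d\right) 3 \left(-6\right) = \left(-5 + d\right) \left(2 + d\right) 3 \left(-6\right) = 3 \left(-5 + d\right) \left(2 + d\right) \left(-6\right) = - 18 \left(-5 + d\right) \left(2 + d\right)$)
$\frac{1}{o{\left(m{\left(16 \right)} \right)}} = \frac{1}{180 - 18 \cdot 16^{2} + 54 \cdot 16} = \frac{1}{180 - 4608 + 864} = \frac{1}{-3564} = - \frac{1}{3564}$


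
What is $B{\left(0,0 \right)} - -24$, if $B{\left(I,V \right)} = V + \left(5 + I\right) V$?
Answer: $24$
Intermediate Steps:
$B{\left(I,V \right)} = V + V \left(5 + I\right)$
$B{\left(0,0 \right)} - -24 = 0 \left(6 + 0\right) - -24 = 0 \cdot 6 + 24 = 0 + 24 = 24$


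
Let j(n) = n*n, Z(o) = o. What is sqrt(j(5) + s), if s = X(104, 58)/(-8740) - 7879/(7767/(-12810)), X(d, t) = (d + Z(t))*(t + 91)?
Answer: sqrt(1666235889156866370)/11313930 ≈ 114.09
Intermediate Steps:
j(n) = n**2
X(d, t) = (91 + t)*(d + t) (X(d, t) = (d + t)*(t + 91) = (d + t)*(91 + t) = (91 + t)*(d + t))
s = 146990105459/11313930 (s = (58**2 + 91*104 + 91*58 + 104*58)/(-8740) - 7879/(7767/(-12810)) = (3364 + 9464 + 5278 + 6032)*(-1/8740) - 7879/(7767*(-1/12810)) = 24138*(-1/8740) - 7879/(-2589/4270) = -12069/4370 - 7879*(-4270/2589) = -12069/4370 + 33643330/2589 = 146990105459/11313930 ≈ 12992.)
sqrt(j(5) + s) = sqrt(5**2 + 146990105459/11313930) = sqrt(25 + 146990105459/11313930) = sqrt(147272953709/11313930) = sqrt(1666235889156866370)/11313930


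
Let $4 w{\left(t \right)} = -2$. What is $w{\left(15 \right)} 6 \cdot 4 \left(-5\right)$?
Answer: $60$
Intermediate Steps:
$w{\left(t \right)} = - \frac{1}{2}$ ($w{\left(t \right)} = \frac{1}{4} \left(-2\right) = - \frac{1}{2}$)
$w{\left(15 \right)} 6 \cdot 4 \left(-5\right) = - \frac{6 \cdot 4 \left(-5\right)}{2} = - \frac{6 \left(-20\right)}{2} = \left(- \frac{1}{2}\right) \left(-120\right) = 60$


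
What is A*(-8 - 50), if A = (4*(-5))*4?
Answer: 4640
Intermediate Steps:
A = -80 (A = -20*4 = -80)
A*(-8 - 50) = -80*(-8 - 50) = -80*(-58) = 4640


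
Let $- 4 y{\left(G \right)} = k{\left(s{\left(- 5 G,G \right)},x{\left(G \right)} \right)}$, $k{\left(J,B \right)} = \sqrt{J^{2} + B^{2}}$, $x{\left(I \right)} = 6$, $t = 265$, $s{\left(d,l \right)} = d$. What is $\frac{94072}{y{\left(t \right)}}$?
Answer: $- \frac{376288 \sqrt{1755661}}{1755661} \approx -283.99$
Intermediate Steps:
$k{\left(J,B \right)} = \sqrt{B^{2} + J^{2}}$
$y{\left(G \right)} = - \frac{\sqrt{36 + 25 G^{2}}}{4}$ ($y{\left(G \right)} = - \frac{\sqrt{6^{2} + \left(- 5 G\right)^{2}}}{4} = - \frac{\sqrt{36 + 25 G^{2}}}{4}$)
$\frac{94072}{y{\left(t \right)}} = \frac{94072}{\left(- \frac{1}{4}\right) \sqrt{36 + 25 \cdot 265^{2}}} = \frac{94072}{\left(- \frac{1}{4}\right) \sqrt{36 + 25 \cdot 70225}} = \frac{94072}{\left(- \frac{1}{4}\right) \sqrt{36 + 1755625}} = \frac{94072}{\left(- \frac{1}{4}\right) \sqrt{1755661}} = 94072 \left(- \frac{4 \sqrt{1755661}}{1755661}\right) = - \frac{376288 \sqrt{1755661}}{1755661}$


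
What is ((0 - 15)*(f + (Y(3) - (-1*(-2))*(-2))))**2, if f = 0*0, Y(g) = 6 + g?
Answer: 38025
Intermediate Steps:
f = 0
((0 - 15)*(f + (Y(3) - (-1*(-2))*(-2))))**2 = ((0 - 15)*(0 + ((6 + 3) - (-1*(-2))*(-2))))**2 = (-15*(0 + (9 - 2*(-2))))**2 = (-15*(0 + (9 - 1*(-4))))**2 = (-15*(0 + (9 + 4)))**2 = (-15*(0 + 13))**2 = (-15*13)**2 = (-195)**2 = 38025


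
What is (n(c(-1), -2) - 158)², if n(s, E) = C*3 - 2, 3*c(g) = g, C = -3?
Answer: 28561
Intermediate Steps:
c(g) = g/3
n(s, E) = -11 (n(s, E) = -3*3 - 2 = -9 - 2 = -11)
(n(c(-1), -2) - 158)² = (-11 - 158)² = (-169)² = 28561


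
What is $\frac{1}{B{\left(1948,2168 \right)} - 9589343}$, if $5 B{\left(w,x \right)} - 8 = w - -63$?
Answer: $- \frac{5}{47944696} \approx -1.0429 \cdot 10^{-7}$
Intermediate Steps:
$B{\left(w,x \right)} = \frac{71}{5} + \frac{w}{5}$ ($B{\left(w,x \right)} = \frac{8}{5} + \frac{w - -63}{5} = \frac{8}{5} + \frac{w + 63}{5} = \frac{8}{5} + \frac{63 + w}{5} = \frac{8}{5} + \left(\frac{63}{5} + \frac{w}{5}\right) = \frac{71}{5} + \frac{w}{5}$)
$\frac{1}{B{\left(1948,2168 \right)} - 9589343} = \frac{1}{\left(\frac{71}{5} + \frac{1}{5} \cdot 1948\right) - 9589343} = \frac{1}{\left(\frac{71}{5} + \frac{1948}{5}\right) - 9589343} = \frac{1}{\frac{2019}{5} - 9589343} = \frac{1}{- \frac{47944696}{5}} = - \frac{5}{47944696}$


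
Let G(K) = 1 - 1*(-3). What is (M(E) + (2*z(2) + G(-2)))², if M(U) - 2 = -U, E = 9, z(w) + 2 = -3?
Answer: 169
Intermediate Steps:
G(K) = 4 (G(K) = 1 + 3 = 4)
z(w) = -5 (z(w) = -2 - 3 = -5)
M(U) = 2 - U
(M(E) + (2*z(2) + G(-2)))² = ((2 - 1*9) + (2*(-5) + 4))² = ((2 - 9) + (-10 + 4))² = (-7 - 6)² = (-13)² = 169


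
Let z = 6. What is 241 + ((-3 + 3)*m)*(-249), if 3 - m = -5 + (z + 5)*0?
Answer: 241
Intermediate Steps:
m = 8 (m = 3 - (-5 + (6 + 5)*0) = 3 - (-5 + 11*0) = 3 - (-5 + 0) = 3 - 1*(-5) = 3 + 5 = 8)
241 + ((-3 + 3)*m)*(-249) = 241 + ((-3 + 3)*8)*(-249) = 241 + (0*8)*(-249) = 241 + 0*(-249) = 241 + 0 = 241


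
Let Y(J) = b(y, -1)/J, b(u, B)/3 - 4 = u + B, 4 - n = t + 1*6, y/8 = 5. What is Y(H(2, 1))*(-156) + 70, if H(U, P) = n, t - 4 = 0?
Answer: 3424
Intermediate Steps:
t = 4 (t = 4 + 0 = 4)
y = 40 (y = 8*5 = 40)
n = -6 (n = 4 - (4 + 1*6) = 4 - (4 + 6) = 4 - 1*10 = 4 - 10 = -6)
b(u, B) = 12 + 3*B + 3*u (b(u, B) = 12 + 3*(u + B) = 12 + 3*(B + u) = 12 + (3*B + 3*u) = 12 + 3*B + 3*u)
H(U, P) = -6
Y(J) = 129/J (Y(J) = (12 + 3*(-1) + 3*40)/J = (12 - 3 + 120)/J = 129/J)
Y(H(2, 1))*(-156) + 70 = (129/(-6))*(-156) + 70 = (129*(-1/6))*(-156) + 70 = -43/2*(-156) + 70 = 3354 + 70 = 3424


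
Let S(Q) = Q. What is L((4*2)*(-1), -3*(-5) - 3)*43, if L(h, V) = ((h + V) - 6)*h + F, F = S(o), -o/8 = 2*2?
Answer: -688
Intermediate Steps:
o = -32 (o = -16*2 = -8*4 = -32)
F = -32
L(h, V) = -32 + h*(-6 + V + h) (L(h, V) = ((h + V) - 6)*h - 32 = ((V + h) - 6)*h - 32 = (-6 + V + h)*h - 32 = h*(-6 + V + h) - 32 = -32 + h*(-6 + V + h))
L((4*2)*(-1), -3*(-5) - 3)*43 = (-32 + ((4*2)*(-1))**2 - 6*4*2*(-1) + (-3*(-5) - 3)*((4*2)*(-1)))*43 = (-32 + (8*(-1))**2 - 48*(-1) + (15 - 3)*(8*(-1)))*43 = (-32 + (-8)**2 - 6*(-8) + 12*(-8))*43 = (-32 + 64 + 48 - 96)*43 = -16*43 = -688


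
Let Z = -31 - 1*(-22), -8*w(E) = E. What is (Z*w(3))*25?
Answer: 675/8 ≈ 84.375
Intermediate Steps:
w(E) = -E/8
Z = -9 (Z = -31 + 22 = -9)
(Z*w(3))*25 = -(-9)*3/8*25 = -9*(-3/8)*25 = (27/8)*25 = 675/8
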